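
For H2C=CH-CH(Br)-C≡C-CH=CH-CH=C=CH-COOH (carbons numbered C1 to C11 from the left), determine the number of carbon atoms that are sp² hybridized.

C1: sp2 ✓
C2: sp2 ✓
C3: sp3
C4: sp
C5: sp
C6: sp2 ✓
C7: sp2 ✓
C8: sp2 ✓
C9: sp
C10: sp2 ✓
C11: sp2 ✓
C1, C2, C6, C7, C8, C10, C11 → 7 sp2 carbons.

7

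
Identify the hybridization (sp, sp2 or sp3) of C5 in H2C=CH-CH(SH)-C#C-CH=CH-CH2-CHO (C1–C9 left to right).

sp

C5 (2 σ bonds, plus two π bonds) has steric number 2: sp.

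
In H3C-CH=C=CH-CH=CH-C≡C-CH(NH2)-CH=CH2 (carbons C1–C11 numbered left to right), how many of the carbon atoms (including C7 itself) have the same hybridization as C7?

C7 is sp (two π bonds).
C1: sp3
C2: sp2
C3: sp ✓
C4: sp2
C5: sp2
C6: sp2
C7: sp ✓
C8: sp ✓
C9: sp3
C10: sp2
C11: sp2
3 carbons are sp.

3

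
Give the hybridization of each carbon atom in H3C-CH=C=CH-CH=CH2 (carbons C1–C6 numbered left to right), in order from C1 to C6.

C1 sp3, C2 sp2, C3 sp, C4 sp2, C5 sp2, C6 sp2

C1 has 4 σ bonds: steric number 4 → sp3.
C2 — 3 σ bonds, plus one π bond. Steric number 3, so sp2.
C3 — 2 σ bonds, plus two π bonds. Steric number 2, so sp.
C4 (3 σ bonds, plus one π bond) has steric number 3: sp2.
C5: 3 σ bonds, plus one π bond; 3 regions of electron density → sp2.
C6 has 3 σ bonds, plus one π bond: steric number 3 → sp2.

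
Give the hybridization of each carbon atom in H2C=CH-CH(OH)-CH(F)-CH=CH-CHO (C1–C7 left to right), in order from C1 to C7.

C1 has 3 σ bonds, plus one π bond: steric number 3 → sp2.
C2 (3 σ bonds, plus one π bond) has steric number 3: sp2.
C3: 4 σ bonds; 4 regions of electron density → sp3.
C4 — 4 σ bonds. Steric number 4, so sp3.
C5 carries 3 σ bonds, plus one π bond, giving a steric number of 3, so it is sp2.
C6 (3 σ bonds, plus one π bond) has steric number 3: sp2.
C7: 3 σ bonds, plus one π bond; 3 regions of electron density → sp2.

C1 sp2, C2 sp2, C3 sp3, C4 sp3, C5 sp2, C6 sp2, C7 sp2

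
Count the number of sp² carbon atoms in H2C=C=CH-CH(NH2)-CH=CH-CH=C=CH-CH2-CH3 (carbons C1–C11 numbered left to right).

C1: sp2 ✓
C2: sp
C3: sp2 ✓
C4: sp3
C5: sp2 ✓
C6: sp2 ✓
C7: sp2 ✓
C8: sp
C9: sp2 ✓
C10: sp3
C11: sp3
C1, C3, C5, C6, C7, C9 → 6 sp2 carbons.

6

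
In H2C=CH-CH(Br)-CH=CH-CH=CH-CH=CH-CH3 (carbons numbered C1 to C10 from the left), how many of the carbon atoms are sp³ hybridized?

C1: sp2
C2: sp2
C3: sp3 ✓
C4: sp2
C5: sp2
C6: sp2
C7: sp2
C8: sp2
C9: sp2
C10: sp3 ✓
C3, C10 → 2 sp3 carbons.

2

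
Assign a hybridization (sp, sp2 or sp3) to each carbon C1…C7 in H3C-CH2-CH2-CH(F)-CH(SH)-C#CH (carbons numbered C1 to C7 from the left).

C1 is sp3: 4 σ bonds, 4 electron-density regions.
C2 carries 4 σ bonds, giving a steric number of 4, so it is sp3.
C3 carries 4 σ bonds, giving a steric number of 4, so it is sp3.
C4 carries 4 σ bonds, giving a steric number of 4, so it is sp3.
C5: 4 σ bonds; 4 regions of electron density → sp3.
C6: 2 σ bonds, plus two π bonds — 2 electron domains, sp.
C7 is sp: 2 σ bonds, plus two π bonds, 2 electron-density regions.

C1 sp3, C2 sp3, C3 sp3, C4 sp3, C5 sp3, C6 sp, C7 sp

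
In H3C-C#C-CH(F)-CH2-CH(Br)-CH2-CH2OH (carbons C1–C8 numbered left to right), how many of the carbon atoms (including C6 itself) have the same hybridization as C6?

C6 is sp3 (only σ bonds).
C1: sp3 ✓
C2: sp
C3: sp
C4: sp3 ✓
C5: sp3 ✓
C6: sp3 ✓
C7: sp3 ✓
C8: sp3 ✓
6 carbons are sp3.

6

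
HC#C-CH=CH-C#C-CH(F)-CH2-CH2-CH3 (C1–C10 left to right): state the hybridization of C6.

sp

C6 (2 σ bonds, plus two π bonds) has steric number 2: sp.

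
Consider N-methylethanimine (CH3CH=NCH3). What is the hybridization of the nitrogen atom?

Two σ bonds + one lone pair = steric number 3 → sp2.

sp²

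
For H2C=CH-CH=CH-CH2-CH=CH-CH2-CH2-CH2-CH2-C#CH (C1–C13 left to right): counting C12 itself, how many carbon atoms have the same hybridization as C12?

2

C12 is sp (two π bonds).
C1: sp2
C2: sp2
C3: sp2
C4: sp2
C5: sp3
C6: sp2
C7: sp2
C8: sp3
C9: sp3
C10: sp3
C11: sp3
C12: sp ✓
C13: sp ✓
2 carbons are sp.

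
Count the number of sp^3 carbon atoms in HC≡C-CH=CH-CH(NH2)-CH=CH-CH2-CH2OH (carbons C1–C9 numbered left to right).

3

C1: sp
C2: sp
C3: sp2
C4: sp2
C5: sp3 ✓
C6: sp2
C7: sp2
C8: sp3 ✓
C9: sp3 ✓
C5, C8, C9 → 3 sp3 carbons.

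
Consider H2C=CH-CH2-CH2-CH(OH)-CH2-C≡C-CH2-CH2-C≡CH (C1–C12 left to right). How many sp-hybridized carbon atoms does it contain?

4

C1: sp2
C2: sp2
C3: sp3
C4: sp3
C5: sp3
C6: sp3
C7: sp ✓
C8: sp ✓
C9: sp3
C10: sp3
C11: sp ✓
C12: sp ✓
C7, C8, C11, C12 → 4 sp carbons.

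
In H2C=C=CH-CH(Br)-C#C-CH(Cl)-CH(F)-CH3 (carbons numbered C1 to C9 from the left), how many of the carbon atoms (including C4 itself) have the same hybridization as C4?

4

C4 is sp3 (only σ bonds).
C1: sp2
C2: sp
C3: sp2
C4: sp3 ✓
C5: sp
C6: sp
C7: sp3 ✓
C8: sp3 ✓
C9: sp3 ✓
4 carbons are sp3.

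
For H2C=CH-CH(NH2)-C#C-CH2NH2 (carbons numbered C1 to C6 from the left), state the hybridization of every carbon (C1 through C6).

C1 sp2, C2 sp2, C3 sp3, C4 sp, C5 sp, C6 sp3

C1: 3 σ bonds, plus one π bond — 3 electron domains, sp2.
C2 has 3 σ bonds, plus one π bond: steric number 3 → sp2.
C3 is sp3: 4 σ bonds, 4 electron-density regions.
C4 has 2 σ bonds, plus two π bonds: steric number 2 → sp.
C5 has 2 σ bonds, plus two π bonds: steric number 2 → sp.
C6 has 4 σ bonds: steric number 4 → sp3.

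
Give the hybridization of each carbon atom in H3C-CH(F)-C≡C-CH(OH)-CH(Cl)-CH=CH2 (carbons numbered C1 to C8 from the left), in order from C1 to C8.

C1 has 4 σ bonds: steric number 4 → sp3.
C2: 4 σ bonds; 4 regions of electron density → sp3.
C3 carries 2 σ bonds, plus two π bonds, giving a steric number of 2, so it is sp.
C4 has 2 σ bonds, plus two π bonds: steric number 2 → sp.
C5 carries 4 σ bonds, giving a steric number of 4, so it is sp3.
C6 carries 4 σ bonds, giving a steric number of 4, so it is sp3.
C7 carries 3 σ bonds, plus one π bond, giving a steric number of 3, so it is sp2.
C8 is sp2: 3 σ bonds, plus one π bond, 3 electron-density regions.

C1 sp3, C2 sp3, C3 sp, C4 sp, C5 sp3, C6 sp3, C7 sp2, C8 sp2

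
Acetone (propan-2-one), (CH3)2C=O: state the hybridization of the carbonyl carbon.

sp^2

The carbonyl carbon: 3 σ bonds, plus one π bond — 3 electron domains, sp2.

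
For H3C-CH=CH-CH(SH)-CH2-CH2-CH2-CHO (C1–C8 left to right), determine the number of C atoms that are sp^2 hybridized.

3

C1: sp3
C2: sp2 ✓
C3: sp2 ✓
C4: sp3
C5: sp3
C6: sp3
C7: sp3
C8: sp2 ✓
C2, C3, C8 → 3 sp2 carbons.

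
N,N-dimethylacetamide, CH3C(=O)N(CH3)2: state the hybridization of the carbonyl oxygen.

sp2

The carbonyl oxygen: 1 σ bond and 2 lone pairs, plus one π bond; 3 regions of electron density → sp2.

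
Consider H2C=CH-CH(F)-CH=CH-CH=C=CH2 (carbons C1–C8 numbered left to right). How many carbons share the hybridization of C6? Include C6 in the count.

6

C6 is sp2 (one π bond).
C1: sp2 ✓
C2: sp2 ✓
C3: sp3
C4: sp2 ✓
C5: sp2 ✓
C6: sp2 ✓
C7: sp
C8: sp2 ✓
6 carbons are sp2.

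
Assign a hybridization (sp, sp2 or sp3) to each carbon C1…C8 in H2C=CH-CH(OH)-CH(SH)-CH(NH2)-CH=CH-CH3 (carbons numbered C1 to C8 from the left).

C1: 3 σ bonds, plus one π bond — 3 electron domains, sp2.
C2 has 3 σ bonds, plus one π bond: steric number 3 → sp2.
C3: 4 σ bonds; 4 regions of electron density → sp3.
C4 is sp3: 4 σ bonds, 4 electron-density regions.
C5: 4 σ bonds — 4 electron domains, sp3.
C6 — 3 σ bonds, plus one π bond. Steric number 3, so sp2.
C7: 3 σ bonds, plus one π bond — 3 electron domains, sp2.
C8: 4 σ bonds — 4 electron domains, sp3.

C1 sp2, C2 sp2, C3 sp3, C4 sp3, C5 sp3, C6 sp2, C7 sp2, C8 sp3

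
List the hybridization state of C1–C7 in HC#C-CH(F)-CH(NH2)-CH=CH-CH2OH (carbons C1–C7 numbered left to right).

C1 sp, C2 sp, C3 sp3, C4 sp3, C5 sp2, C6 sp2, C7 sp3

C1: 2 σ bonds, plus two π bonds; 2 regions of electron density → sp.
C2: 2 σ bonds, plus two π bonds; 2 regions of electron density → sp.
C3 carries 4 σ bonds, giving a steric number of 4, so it is sp3.
C4 — 4 σ bonds. Steric number 4, so sp3.
C5 is sp2: 3 σ bonds, plus one π bond, 3 electron-density regions.
C6 (3 σ bonds, plus one π bond) has steric number 3: sp2.
C7 carries 4 σ bonds, giving a steric number of 4, so it is sp3.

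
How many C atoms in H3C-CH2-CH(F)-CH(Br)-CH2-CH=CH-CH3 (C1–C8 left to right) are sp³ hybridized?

6

C1: sp3 ✓
C2: sp3 ✓
C3: sp3 ✓
C4: sp3 ✓
C5: sp3 ✓
C6: sp2
C7: sp2
C8: sp3 ✓
C1, C2, C3, C4, C5, C8 → 6 sp3 carbons.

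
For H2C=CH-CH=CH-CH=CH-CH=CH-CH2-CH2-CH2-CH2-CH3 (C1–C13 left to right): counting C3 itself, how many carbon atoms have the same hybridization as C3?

8

C3 is sp2 (one π bond).
C1: sp2 ✓
C2: sp2 ✓
C3: sp2 ✓
C4: sp2 ✓
C5: sp2 ✓
C6: sp2 ✓
C7: sp2 ✓
C8: sp2 ✓
C9: sp3
C10: sp3
C11: sp3
C12: sp3
C13: sp3
8 carbons are sp2.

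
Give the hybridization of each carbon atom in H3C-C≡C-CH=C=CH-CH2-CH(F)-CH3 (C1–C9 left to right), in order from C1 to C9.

C1 has 4 σ bonds: steric number 4 → sp3.
C2: 2 σ bonds, plus two π bonds; 2 regions of electron density → sp.
C3 is sp: 2 σ bonds, plus two π bonds, 2 electron-density regions.
C4: 3 σ bonds, plus one π bond — 3 electron domains, sp2.
C5: 2 σ bonds, plus two π bonds; 2 regions of electron density → sp.
C6 has 3 σ bonds, plus one π bond: steric number 3 → sp2.
C7 carries 4 σ bonds, giving a steric number of 4, so it is sp3.
C8 is sp3: 4 σ bonds, 4 electron-density regions.
C9 (4 σ bonds) has steric number 4: sp3.

C1 sp3, C2 sp, C3 sp, C4 sp2, C5 sp, C6 sp2, C7 sp3, C8 sp3, C9 sp3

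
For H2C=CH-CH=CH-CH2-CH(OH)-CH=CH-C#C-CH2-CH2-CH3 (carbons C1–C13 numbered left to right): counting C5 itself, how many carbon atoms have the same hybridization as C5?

C5 is sp3 (only σ bonds).
C1: sp2
C2: sp2
C3: sp2
C4: sp2
C5: sp3 ✓
C6: sp3 ✓
C7: sp2
C8: sp2
C9: sp
C10: sp
C11: sp3 ✓
C12: sp3 ✓
C13: sp3 ✓
5 carbons are sp3.

5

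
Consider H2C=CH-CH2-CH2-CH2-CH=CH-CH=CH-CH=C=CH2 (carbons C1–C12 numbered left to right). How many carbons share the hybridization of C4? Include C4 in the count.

3

C4 is sp3 (only σ bonds).
C1: sp2
C2: sp2
C3: sp3 ✓
C4: sp3 ✓
C5: sp3 ✓
C6: sp2
C7: sp2
C8: sp2
C9: sp2
C10: sp2
C11: sp
C12: sp2
3 carbons are sp3.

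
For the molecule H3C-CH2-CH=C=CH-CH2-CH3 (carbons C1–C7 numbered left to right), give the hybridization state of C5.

C5 is sp2: 3 σ bonds, plus one π bond, 3 electron-density regions.

sp2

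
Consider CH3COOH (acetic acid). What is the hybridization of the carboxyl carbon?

sp2

The carboxyl carbon: 3 σ bonds, plus one π bond; 3 regions of electron density → sp2.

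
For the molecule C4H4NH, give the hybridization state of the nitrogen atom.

sp²

N has three σ bonds; its lone pair occupies the p orbital and is part of the aromatic π system, so N is sp2 (not the sp3 a naive steric count of 4 would give).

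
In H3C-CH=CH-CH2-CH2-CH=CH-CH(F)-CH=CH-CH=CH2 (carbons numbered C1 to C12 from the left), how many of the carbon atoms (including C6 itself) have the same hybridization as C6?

C6 is sp2 (one π bond).
C1: sp3
C2: sp2 ✓
C3: sp2 ✓
C4: sp3
C5: sp3
C6: sp2 ✓
C7: sp2 ✓
C8: sp3
C9: sp2 ✓
C10: sp2 ✓
C11: sp2 ✓
C12: sp2 ✓
8 carbons are sp2.

8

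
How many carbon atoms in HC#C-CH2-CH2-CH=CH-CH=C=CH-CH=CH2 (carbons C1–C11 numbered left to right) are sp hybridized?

3

C1: sp ✓
C2: sp ✓
C3: sp3
C4: sp3
C5: sp2
C6: sp2
C7: sp2
C8: sp ✓
C9: sp2
C10: sp2
C11: sp2
C1, C2, C8 → 3 sp carbons.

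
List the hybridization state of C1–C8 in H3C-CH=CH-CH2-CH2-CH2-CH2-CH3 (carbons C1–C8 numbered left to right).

C1 sp3, C2 sp2, C3 sp2, C4 sp3, C5 sp3, C6 sp3, C7 sp3, C8 sp3

C1 has 4 σ bonds: steric number 4 → sp3.
C2: 3 σ bonds, plus one π bond — 3 electron domains, sp2.
C3: 3 σ bonds, plus one π bond — 3 electron domains, sp2.
C4 carries 4 σ bonds, giving a steric number of 4, so it is sp3.
C5 carries 4 σ bonds, giving a steric number of 4, so it is sp3.
C6: 4 σ bonds — 4 electron domains, sp3.
C7 — 4 σ bonds. Steric number 4, so sp3.
C8 carries 4 σ bonds, giving a steric number of 4, so it is sp3.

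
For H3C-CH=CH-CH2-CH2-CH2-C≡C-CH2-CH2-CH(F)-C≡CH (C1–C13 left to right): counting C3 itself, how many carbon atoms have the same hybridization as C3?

C3 is sp2 (one π bond).
C1: sp3
C2: sp2 ✓
C3: sp2 ✓
C4: sp3
C5: sp3
C6: sp3
C7: sp
C8: sp
C9: sp3
C10: sp3
C11: sp3
C12: sp
C13: sp
2 carbons are sp2.

2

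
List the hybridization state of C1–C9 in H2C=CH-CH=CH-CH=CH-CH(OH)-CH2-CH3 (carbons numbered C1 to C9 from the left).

C1: 3 σ bonds, plus one π bond — 3 electron domains, sp2.
C2: 3 σ bonds, plus one π bond; 3 regions of electron density → sp2.
C3: 3 σ bonds, plus one π bond — 3 electron domains, sp2.
C4 — 3 σ bonds, plus one π bond. Steric number 3, so sp2.
C5: 3 σ bonds, plus one π bond — 3 electron domains, sp2.
C6 — 3 σ bonds, plus one π bond. Steric number 3, so sp2.
C7 has 4 σ bonds: steric number 4 → sp3.
C8 has 4 σ bonds: steric number 4 → sp3.
C9: 4 σ bonds; 4 regions of electron density → sp3.

C1 sp2, C2 sp2, C3 sp2, C4 sp2, C5 sp2, C6 sp2, C7 sp3, C8 sp3, C9 sp3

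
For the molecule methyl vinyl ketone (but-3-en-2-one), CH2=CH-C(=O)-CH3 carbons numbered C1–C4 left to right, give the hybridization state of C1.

C1: 3 σ bonds, plus one π bond — 3 electron domains, sp2.

sp2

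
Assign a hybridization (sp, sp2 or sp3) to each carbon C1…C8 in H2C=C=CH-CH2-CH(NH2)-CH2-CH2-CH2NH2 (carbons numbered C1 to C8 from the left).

C1: 3 σ bonds, plus one π bond — 3 electron domains, sp2.
C2 has 2 σ bonds, plus two π bonds: steric number 2 → sp.
C3 — 3 σ bonds, plus one π bond. Steric number 3, so sp2.
C4: 4 σ bonds; 4 regions of electron density → sp3.
C5 (4 σ bonds) has steric number 4: sp3.
C6 — 4 σ bonds. Steric number 4, so sp3.
C7 is sp3: 4 σ bonds, 4 electron-density regions.
C8 — 4 σ bonds. Steric number 4, so sp3.

C1 sp2, C2 sp, C3 sp2, C4 sp3, C5 sp3, C6 sp3, C7 sp3, C8 sp3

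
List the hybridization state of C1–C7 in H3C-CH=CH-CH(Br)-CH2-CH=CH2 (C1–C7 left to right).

C1 has 4 σ bonds: steric number 4 → sp3.
C2: 3 σ bonds, plus one π bond — 3 electron domains, sp2.
C3: 3 σ bonds, plus one π bond; 3 regions of electron density → sp2.
C4 — 4 σ bonds. Steric number 4, so sp3.
C5: 4 σ bonds — 4 electron domains, sp3.
C6 — 3 σ bonds, plus one π bond. Steric number 3, so sp2.
C7 has 3 σ bonds, plus one π bond: steric number 3 → sp2.

C1 sp3, C2 sp2, C3 sp2, C4 sp3, C5 sp3, C6 sp2, C7 sp2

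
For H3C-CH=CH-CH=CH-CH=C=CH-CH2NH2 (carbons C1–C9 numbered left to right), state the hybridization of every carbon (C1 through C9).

C1 sp3, C2 sp2, C3 sp2, C4 sp2, C5 sp2, C6 sp2, C7 sp, C8 sp2, C9 sp3

C1 carries 4 σ bonds, giving a steric number of 4, so it is sp3.
C2 is sp2: 3 σ bonds, plus one π bond, 3 electron-density regions.
C3 (3 σ bonds, plus one π bond) has steric number 3: sp2.
C4 (3 σ bonds, plus one π bond) has steric number 3: sp2.
C5: 3 σ bonds, plus one π bond; 3 regions of electron density → sp2.
C6 (3 σ bonds, plus one π bond) has steric number 3: sp2.
C7: 2 σ bonds, plus two π bonds — 2 electron domains, sp.
C8 has 3 σ bonds, plus one π bond: steric number 3 → sp2.
C9: 4 σ bonds — 4 electron domains, sp3.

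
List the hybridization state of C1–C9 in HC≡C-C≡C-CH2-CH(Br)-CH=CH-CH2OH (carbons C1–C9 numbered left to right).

C1 — 2 σ bonds, plus two π bonds. Steric number 2, so sp.
C2: 2 σ bonds, plus two π bonds — 2 electron domains, sp.
C3 is sp: 2 σ bonds, plus two π bonds, 2 electron-density regions.
C4 carries 2 σ bonds, plus two π bonds, giving a steric number of 2, so it is sp.
C5 is sp3: 4 σ bonds, 4 electron-density regions.
C6 — 4 σ bonds. Steric number 4, so sp3.
C7: 3 σ bonds, plus one π bond; 3 regions of electron density → sp2.
C8: 3 σ bonds, plus one π bond — 3 electron domains, sp2.
C9 (4 σ bonds) has steric number 4: sp3.

C1 sp, C2 sp, C3 sp, C4 sp, C5 sp3, C6 sp3, C7 sp2, C8 sp2, C9 sp3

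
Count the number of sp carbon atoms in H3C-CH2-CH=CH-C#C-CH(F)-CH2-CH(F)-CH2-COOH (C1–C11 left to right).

C1: sp3
C2: sp3
C3: sp2
C4: sp2
C5: sp ✓
C6: sp ✓
C7: sp3
C8: sp3
C9: sp3
C10: sp3
C11: sp2
C5, C6 → 2 sp carbons.

2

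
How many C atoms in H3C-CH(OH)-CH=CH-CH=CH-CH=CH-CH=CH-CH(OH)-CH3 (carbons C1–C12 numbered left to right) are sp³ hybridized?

4

C1: sp3 ✓
C2: sp3 ✓
C3: sp2
C4: sp2
C5: sp2
C6: sp2
C7: sp2
C8: sp2
C9: sp2
C10: sp2
C11: sp3 ✓
C12: sp3 ✓
C1, C2, C11, C12 → 4 sp3 carbons.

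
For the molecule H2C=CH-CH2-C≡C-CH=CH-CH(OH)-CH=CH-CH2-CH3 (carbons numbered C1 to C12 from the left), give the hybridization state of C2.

sp²

C2 — 3 σ bonds, plus one π bond. Steric number 3, so sp2.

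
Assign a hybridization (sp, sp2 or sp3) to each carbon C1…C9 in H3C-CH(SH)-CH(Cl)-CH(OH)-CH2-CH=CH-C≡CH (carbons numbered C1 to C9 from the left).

C1 sp3, C2 sp3, C3 sp3, C4 sp3, C5 sp3, C6 sp2, C7 sp2, C8 sp, C9 sp

C1 carries 4 σ bonds, giving a steric number of 4, so it is sp3.
C2: 4 σ bonds — 4 electron domains, sp3.
C3 has 4 σ bonds: steric number 4 → sp3.
C4 has 4 σ bonds: steric number 4 → sp3.
C5 (4 σ bonds) has steric number 4: sp3.
C6 carries 3 σ bonds, plus one π bond, giving a steric number of 3, so it is sp2.
C7 (3 σ bonds, plus one π bond) has steric number 3: sp2.
C8 (2 σ bonds, plus two π bonds) has steric number 2: sp.
C9: 2 σ bonds, plus two π bonds; 2 regions of electron density → sp.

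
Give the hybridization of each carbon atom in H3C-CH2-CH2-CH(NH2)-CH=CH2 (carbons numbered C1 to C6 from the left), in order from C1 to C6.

C1 carries 4 σ bonds, giving a steric number of 4, so it is sp3.
C2 is sp3: 4 σ bonds, 4 electron-density regions.
C3: 4 σ bonds — 4 electron domains, sp3.
C4: 4 σ bonds — 4 electron domains, sp3.
C5: 3 σ bonds, plus one π bond; 3 regions of electron density → sp2.
C6 carries 3 σ bonds, plus one π bond, giving a steric number of 3, so it is sp2.

C1 sp3, C2 sp3, C3 sp3, C4 sp3, C5 sp2, C6 sp2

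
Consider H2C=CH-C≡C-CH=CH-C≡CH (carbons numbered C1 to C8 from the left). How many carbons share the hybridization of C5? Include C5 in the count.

4

C5 is sp2 (one π bond).
C1: sp2 ✓
C2: sp2 ✓
C3: sp
C4: sp
C5: sp2 ✓
C6: sp2 ✓
C7: sp
C8: sp
4 carbons are sp2.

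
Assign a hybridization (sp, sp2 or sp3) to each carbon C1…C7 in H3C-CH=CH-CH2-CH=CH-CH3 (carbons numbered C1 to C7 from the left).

C1 has 4 σ bonds: steric number 4 → sp3.
C2: 3 σ bonds, plus one π bond; 3 regions of electron density → sp2.
C3: 3 σ bonds, plus one π bond; 3 regions of electron density → sp2.
C4 carries 4 σ bonds, giving a steric number of 4, so it is sp3.
C5 carries 3 σ bonds, plus one π bond, giving a steric number of 3, so it is sp2.
C6 (3 σ bonds, plus one π bond) has steric number 3: sp2.
C7: 4 σ bonds — 4 electron domains, sp3.

C1 sp3, C2 sp2, C3 sp2, C4 sp3, C5 sp2, C6 sp2, C7 sp3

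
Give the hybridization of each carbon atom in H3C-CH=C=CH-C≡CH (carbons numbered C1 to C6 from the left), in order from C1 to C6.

C1 sp3, C2 sp2, C3 sp, C4 sp2, C5 sp, C6 sp

C1 (4 σ bonds) has steric number 4: sp3.
C2 is sp2: 3 σ bonds, plus one π bond, 3 electron-density regions.
C3: 2 σ bonds, plus two π bonds — 2 electron domains, sp.
C4 has 3 σ bonds, plus one π bond: steric number 3 → sp2.
C5 carries 2 σ bonds, plus two π bonds, giving a steric number of 2, so it is sp.
C6 — 2 σ bonds, plus two π bonds. Steric number 2, so sp.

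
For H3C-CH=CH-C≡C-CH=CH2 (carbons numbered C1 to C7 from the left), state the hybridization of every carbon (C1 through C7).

C1 — 4 σ bonds. Steric number 4, so sp3.
C2: 3 σ bonds, plus one π bond; 3 regions of electron density → sp2.
C3 has 3 σ bonds, plus one π bond: steric number 3 → sp2.
C4 — 2 σ bonds, plus two π bonds. Steric number 2, so sp.
C5 is sp: 2 σ bonds, plus two π bonds, 2 electron-density regions.
C6 has 3 σ bonds, plus one π bond: steric number 3 → sp2.
C7: 3 σ bonds, plus one π bond — 3 electron domains, sp2.

C1 sp3, C2 sp2, C3 sp2, C4 sp, C5 sp, C6 sp2, C7 sp2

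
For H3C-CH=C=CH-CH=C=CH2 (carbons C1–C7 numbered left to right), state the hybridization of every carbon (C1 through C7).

C1 sp3, C2 sp2, C3 sp, C4 sp2, C5 sp2, C6 sp, C7 sp2

C1 — 4 σ bonds. Steric number 4, so sp3.
C2 (3 σ bonds, plus one π bond) has steric number 3: sp2.
C3 is sp: 2 σ bonds, plus two π bonds, 2 electron-density regions.
C4 — 3 σ bonds, plus one π bond. Steric number 3, so sp2.
C5 carries 3 σ bonds, plus one π bond, giving a steric number of 3, so it is sp2.
C6 carries 2 σ bonds, plus two π bonds, giving a steric number of 2, so it is sp.
C7: 3 σ bonds, plus one π bond — 3 electron domains, sp2.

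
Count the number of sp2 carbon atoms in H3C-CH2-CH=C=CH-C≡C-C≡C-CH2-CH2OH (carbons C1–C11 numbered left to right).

2

C1: sp3
C2: sp3
C3: sp2 ✓
C4: sp
C5: sp2 ✓
C6: sp
C7: sp
C8: sp
C9: sp
C10: sp3
C11: sp3
C3, C5 → 2 sp2 carbons.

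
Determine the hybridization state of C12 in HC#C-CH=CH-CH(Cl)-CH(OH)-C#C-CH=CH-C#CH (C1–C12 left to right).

C12 carries 2 σ bonds, plus two π bonds, giving a steric number of 2, so it is sp.

sp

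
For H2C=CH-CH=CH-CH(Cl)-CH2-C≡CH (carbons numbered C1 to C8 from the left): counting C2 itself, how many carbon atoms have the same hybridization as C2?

C2 is sp2 (one π bond).
C1: sp2 ✓
C2: sp2 ✓
C3: sp2 ✓
C4: sp2 ✓
C5: sp3
C6: sp3
C7: sp
C8: sp
4 carbons are sp2.

4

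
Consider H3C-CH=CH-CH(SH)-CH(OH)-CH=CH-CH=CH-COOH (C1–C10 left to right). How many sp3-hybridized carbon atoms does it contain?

C1: sp3 ✓
C2: sp2
C3: sp2
C4: sp3 ✓
C5: sp3 ✓
C6: sp2
C7: sp2
C8: sp2
C9: sp2
C10: sp2
C1, C4, C5 → 3 sp3 carbons.

3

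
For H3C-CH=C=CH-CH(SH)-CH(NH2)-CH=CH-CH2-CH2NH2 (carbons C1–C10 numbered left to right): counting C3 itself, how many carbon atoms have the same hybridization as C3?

C3 is sp (two π bonds).
C1: sp3
C2: sp2
C3: sp ✓
C4: sp2
C5: sp3
C6: sp3
C7: sp2
C8: sp2
C9: sp3
C10: sp3
1 carbon is sp.

1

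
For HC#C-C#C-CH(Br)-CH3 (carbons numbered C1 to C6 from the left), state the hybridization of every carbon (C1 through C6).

C1: 2 σ bonds, plus two π bonds — 2 electron domains, sp.
C2 carries 2 σ bonds, plus two π bonds, giving a steric number of 2, so it is sp.
C3: 2 σ bonds, plus two π bonds — 2 electron domains, sp.
C4 has 2 σ bonds, plus two π bonds: steric number 2 → sp.
C5 (4 σ bonds) has steric number 4: sp3.
C6 carries 4 σ bonds, giving a steric number of 4, so it is sp3.

C1 sp, C2 sp, C3 sp, C4 sp, C5 sp3, C6 sp3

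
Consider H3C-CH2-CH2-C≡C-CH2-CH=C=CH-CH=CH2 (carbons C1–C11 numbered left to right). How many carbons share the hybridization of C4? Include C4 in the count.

3

C4 is sp (two π bonds).
C1: sp3
C2: sp3
C3: sp3
C4: sp ✓
C5: sp ✓
C6: sp3
C7: sp2
C8: sp ✓
C9: sp2
C10: sp2
C11: sp2
3 carbons are sp.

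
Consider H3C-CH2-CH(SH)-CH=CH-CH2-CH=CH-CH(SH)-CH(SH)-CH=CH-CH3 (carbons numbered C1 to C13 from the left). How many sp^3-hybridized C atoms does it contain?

C1: sp3 ✓
C2: sp3 ✓
C3: sp3 ✓
C4: sp2
C5: sp2
C6: sp3 ✓
C7: sp2
C8: sp2
C9: sp3 ✓
C10: sp3 ✓
C11: sp2
C12: sp2
C13: sp3 ✓
C1, C2, C3, C6, C9, C10, C13 → 7 sp3 carbons.

7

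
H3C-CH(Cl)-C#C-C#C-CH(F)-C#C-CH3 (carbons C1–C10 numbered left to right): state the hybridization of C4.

C4 carries 2 σ bonds, plus two π bonds, giving a steric number of 2, so it is sp.

sp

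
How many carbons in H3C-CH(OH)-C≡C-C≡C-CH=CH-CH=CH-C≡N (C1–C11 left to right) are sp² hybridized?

4

C1: sp3
C2: sp3
C3: sp
C4: sp
C5: sp
C6: sp
C7: sp2 ✓
C8: sp2 ✓
C9: sp2 ✓
C10: sp2 ✓
C11: sp
C7, C8, C9, C10 → 4 sp2 carbons.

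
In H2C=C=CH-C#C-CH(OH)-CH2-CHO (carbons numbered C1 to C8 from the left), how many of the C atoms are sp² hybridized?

C1: sp2 ✓
C2: sp
C3: sp2 ✓
C4: sp
C5: sp
C6: sp3
C7: sp3
C8: sp2 ✓
C1, C3, C8 → 3 sp2 carbons.

3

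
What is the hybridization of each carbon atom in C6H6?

Every ring carbon has three σ bonds and contributes one p electron to the aromatic π system.

sp2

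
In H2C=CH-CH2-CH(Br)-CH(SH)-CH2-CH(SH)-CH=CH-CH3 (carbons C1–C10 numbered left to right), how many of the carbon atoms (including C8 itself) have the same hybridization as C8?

C8 is sp2 (one π bond).
C1: sp2 ✓
C2: sp2 ✓
C3: sp3
C4: sp3
C5: sp3
C6: sp3
C7: sp3
C8: sp2 ✓
C9: sp2 ✓
C10: sp3
4 carbons are sp2.

4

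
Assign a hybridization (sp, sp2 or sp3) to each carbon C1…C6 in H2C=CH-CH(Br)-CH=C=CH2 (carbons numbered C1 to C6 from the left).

C1 sp2, C2 sp2, C3 sp3, C4 sp2, C5 sp, C6 sp2

C1 is sp2: 3 σ bonds, plus one π bond, 3 electron-density regions.
C2 is sp2: 3 σ bonds, plus one π bond, 3 electron-density regions.
C3 — 4 σ bonds. Steric number 4, so sp3.
C4 — 3 σ bonds, plus one π bond. Steric number 3, so sp2.
C5 — 2 σ bonds, plus two π bonds. Steric number 2, so sp.
C6 has 3 σ bonds, plus one π bond: steric number 3 → sp2.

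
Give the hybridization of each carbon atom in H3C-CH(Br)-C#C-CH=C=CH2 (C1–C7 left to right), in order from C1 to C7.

C1 sp3, C2 sp3, C3 sp, C4 sp, C5 sp2, C6 sp, C7 sp2

C1 is sp3: 4 σ bonds, 4 electron-density regions.
C2 is sp3: 4 σ bonds, 4 electron-density regions.
C3 carries 2 σ bonds, plus two π bonds, giving a steric number of 2, so it is sp.
C4 (2 σ bonds, plus two π bonds) has steric number 2: sp.
C5 carries 3 σ bonds, plus one π bond, giving a steric number of 3, so it is sp2.
C6 is sp: 2 σ bonds, plus two π bonds, 2 electron-density regions.
C7 — 3 σ bonds, plus one π bond. Steric number 3, so sp2.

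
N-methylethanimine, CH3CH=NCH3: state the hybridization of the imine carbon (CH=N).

The imine carbon (CH=N) carries 3 σ bonds, plus one π bond, giving a steric number of 3, so it is sp2.

sp^2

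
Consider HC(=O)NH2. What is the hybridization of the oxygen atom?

The oxygen atom: 1 σ bond and 2 lone pairs, plus one π bond; 3 regions of electron density → sp2.

sp2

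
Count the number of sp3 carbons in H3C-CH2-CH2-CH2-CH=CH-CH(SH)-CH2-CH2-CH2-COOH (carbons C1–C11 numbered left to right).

C1: sp3 ✓
C2: sp3 ✓
C3: sp3 ✓
C4: sp3 ✓
C5: sp2
C6: sp2
C7: sp3 ✓
C8: sp3 ✓
C9: sp3 ✓
C10: sp3 ✓
C11: sp2
C1, C2, C3, C4, C7, C8, C9, C10 → 8 sp3 carbons.

8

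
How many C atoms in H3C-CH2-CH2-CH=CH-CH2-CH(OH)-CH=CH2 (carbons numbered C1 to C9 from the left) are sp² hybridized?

C1: sp3
C2: sp3
C3: sp3
C4: sp2 ✓
C5: sp2 ✓
C6: sp3
C7: sp3
C8: sp2 ✓
C9: sp2 ✓
C4, C5, C8, C9 → 4 sp2 carbons.

4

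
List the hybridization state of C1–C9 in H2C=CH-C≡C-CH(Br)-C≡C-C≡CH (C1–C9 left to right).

C1 sp2, C2 sp2, C3 sp, C4 sp, C5 sp3, C6 sp, C7 sp, C8 sp, C9 sp

C1 — 3 σ bonds, plus one π bond. Steric number 3, so sp2.
C2: 3 σ bonds, plus one π bond — 3 electron domains, sp2.
C3 — 2 σ bonds, plus two π bonds. Steric number 2, so sp.
C4 has 2 σ bonds, plus two π bonds: steric number 2 → sp.
C5 has 4 σ bonds: steric number 4 → sp3.
C6 — 2 σ bonds, plus two π bonds. Steric number 2, so sp.
C7: 2 σ bonds, plus two π bonds; 2 regions of electron density → sp.
C8 (2 σ bonds, plus two π bonds) has steric number 2: sp.
C9: 2 σ bonds, plus two π bonds — 2 electron domains, sp.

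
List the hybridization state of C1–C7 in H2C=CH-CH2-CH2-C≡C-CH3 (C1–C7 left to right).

C1 (3 σ bonds, plus one π bond) has steric number 3: sp2.
C2 (3 σ bonds, plus one π bond) has steric number 3: sp2.
C3 — 4 σ bonds. Steric number 4, so sp3.
C4: 4 σ bonds; 4 regions of electron density → sp3.
C5: 2 σ bonds, plus two π bonds — 2 electron domains, sp.
C6 — 2 σ bonds, plus two π bonds. Steric number 2, so sp.
C7 — 4 σ bonds. Steric number 4, so sp3.

C1 sp2, C2 sp2, C3 sp3, C4 sp3, C5 sp, C6 sp, C7 sp3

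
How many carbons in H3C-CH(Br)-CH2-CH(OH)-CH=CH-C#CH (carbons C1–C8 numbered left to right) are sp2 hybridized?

2

C1: sp3
C2: sp3
C3: sp3
C4: sp3
C5: sp2 ✓
C6: sp2 ✓
C7: sp
C8: sp
C5, C6 → 2 sp2 carbons.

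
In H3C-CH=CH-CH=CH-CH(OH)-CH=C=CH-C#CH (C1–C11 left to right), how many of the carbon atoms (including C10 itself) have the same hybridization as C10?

C10 is sp (two π bonds).
C1: sp3
C2: sp2
C3: sp2
C4: sp2
C5: sp2
C6: sp3
C7: sp2
C8: sp ✓
C9: sp2
C10: sp ✓
C11: sp ✓
3 carbons are sp.

3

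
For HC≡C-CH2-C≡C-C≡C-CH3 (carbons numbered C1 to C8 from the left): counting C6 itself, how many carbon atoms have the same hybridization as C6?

6

C6 is sp (two π bonds).
C1: sp ✓
C2: sp ✓
C3: sp3
C4: sp ✓
C5: sp ✓
C6: sp ✓
C7: sp ✓
C8: sp3
6 carbons are sp.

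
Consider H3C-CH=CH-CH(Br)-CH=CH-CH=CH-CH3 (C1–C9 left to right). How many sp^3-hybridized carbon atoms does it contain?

3

C1: sp3 ✓
C2: sp2
C3: sp2
C4: sp3 ✓
C5: sp2
C6: sp2
C7: sp2
C8: sp2
C9: sp3 ✓
C1, C4, C9 → 3 sp3 carbons.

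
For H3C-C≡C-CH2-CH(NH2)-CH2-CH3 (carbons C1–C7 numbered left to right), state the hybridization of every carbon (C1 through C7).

C1: 4 σ bonds; 4 regions of electron density → sp3.
C2 is sp: 2 σ bonds, plus two π bonds, 2 electron-density regions.
C3 carries 2 σ bonds, plus two π bonds, giving a steric number of 2, so it is sp.
C4 (4 σ bonds) has steric number 4: sp3.
C5 carries 4 σ bonds, giving a steric number of 4, so it is sp3.
C6: 4 σ bonds — 4 electron domains, sp3.
C7: 4 σ bonds — 4 electron domains, sp3.

C1 sp3, C2 sp, C3 sp, C4 sp3, C5 sp3, C6 sp3, C7 sp3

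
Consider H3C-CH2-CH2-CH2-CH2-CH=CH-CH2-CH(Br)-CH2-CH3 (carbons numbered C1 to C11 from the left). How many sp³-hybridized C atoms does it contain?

9

C1: sp3 ✓
C2: sp3 ✓
C3: sp3 ✓
C4: sp3 ✓
C5: sp3 ✓
C6: sp2
C7: sp2
C8: sp3 ✓
C9: sp3 ✓
C10: sp3 ✓
C11: sp3 ✓
C1, C2, C3, C4, C5, C8, C9, C10, C11 → 9 sp3 carbons.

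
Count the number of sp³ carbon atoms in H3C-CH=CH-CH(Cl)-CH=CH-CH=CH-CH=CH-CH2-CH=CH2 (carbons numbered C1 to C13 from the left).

3

C1: sp3 ✓
C2: sp2
C3: sp2
C4: sp3 ✓
C5: sp2
C6: sp2
C7: sp2
C8: sp2
C9: sp2
C10: sp2
C11: sp3 ✓
C12: sp2
C13: sp2
C1, C4, C11 → 3 sp3 carbons.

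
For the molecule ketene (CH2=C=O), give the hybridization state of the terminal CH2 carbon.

The terminal CH2 carbon (3 σ bonds, plus one π bond) has steric number 3: sp2.

sp²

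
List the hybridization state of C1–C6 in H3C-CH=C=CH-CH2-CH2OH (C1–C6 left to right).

C1: 4 σ bonds; 4 regions of electron density → sp3.
C2 — 3 σ bonds, plus one π bond. Steric number 3, so sp2.
C3 (2 σ bonds, plus two π bonds) has steric number 2: sp.
C4 — 3 σ bonds, plus one π bond. Steric number 3, so sp2.
C5 has 4 σ bonds: steric number 4 → sp3.
C6: 4 σ bonds; 4 regions of electron density → sp3.

C1 sp3, C2 sp2, C3 sp, C4 sp2, C5 sp3, C6 sp3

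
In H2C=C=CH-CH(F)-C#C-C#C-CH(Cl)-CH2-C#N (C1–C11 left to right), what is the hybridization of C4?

sp^3

C4 has 4 σ bonds: steric number 4 → sp3.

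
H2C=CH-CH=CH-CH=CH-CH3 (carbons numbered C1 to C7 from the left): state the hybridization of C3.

C3 — 3 σ bonds, plus one π bond. Steric number 3, so sp2.

sp^2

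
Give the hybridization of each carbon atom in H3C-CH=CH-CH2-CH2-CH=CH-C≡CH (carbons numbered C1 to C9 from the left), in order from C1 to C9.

C1 — 4 σ bonds. Steric number 4, so sp3.
C2 has 3 σ bonds, plus one π bond: steric number 3 → sp2.
C3: 3 σ bonds, plus one π bond — 3 electron domains, sp2.
C4 — 4 σ bonds. Steric number 4, so sp3.
C5 carries 4 σ bonds, giving a steric number of 4, so it is sp3.
C6 has 3 σ bonds, plus one π bond: steric number 3 → sp2.
C7: 3 σ bonds, plus one π bond — 3 electron domains, sp2.
C8: 2 σ bonds, plus two π bonds; 2 regions of electron density → sp.
C9 has 2 σ bonds, plus two π bonds: steric number 2 → sp.

C1 sp3, C2 sp2, C3 sp2, C4 sp3, C5 sp3, C6 sp2, C7 sp2, C8 sp, C9 sp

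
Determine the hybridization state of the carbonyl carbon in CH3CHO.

sp^2

The carbonyl carbon: 3 σ bonds, plus one π bond — 3 electron domains, sp2.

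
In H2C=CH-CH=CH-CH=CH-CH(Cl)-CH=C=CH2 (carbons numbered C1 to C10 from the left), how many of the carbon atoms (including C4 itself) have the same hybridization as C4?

8

C4 is sp2 (one π bond).
C1: sp2 ✓
C2: sp2 ✓
C3: sp2 ✓
C4: sp2 ✓
C5: sp2 ✓
C6: sp2 ✓
C7: sp3
C8: sp2 ✓
C9: sp
C10: sp2 ✓
8 carbons are sp2.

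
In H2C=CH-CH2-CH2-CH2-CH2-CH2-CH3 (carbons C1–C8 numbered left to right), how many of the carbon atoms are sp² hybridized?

C1: sp2 ✓
C2: sp2 ✓
C3: sp3
C4: sp3
C5: sp3
C6: sp3
C7: sp3
C8: sp3
C1, C2 → 2 sp2 carbons.

2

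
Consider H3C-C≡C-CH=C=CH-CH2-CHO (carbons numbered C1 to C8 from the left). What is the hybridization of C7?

sp^3

C7 (4 σ bonds) has steric number 4: sp3.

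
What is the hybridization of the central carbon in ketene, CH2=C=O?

sp

The central carbon carries 2 σ bonds, plus two π bonds, giving a steric number of 2, so it is sp.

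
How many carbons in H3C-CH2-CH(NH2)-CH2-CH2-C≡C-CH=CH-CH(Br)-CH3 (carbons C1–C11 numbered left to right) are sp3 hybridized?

C1: sp3 ✓
C2: sp3 ✓
C3: sp3 ✓
C4: sp3 ✓
C5: sp3 ✓
C6: sp
C7: sp
C8: sp2
C9: sp2
C10: sp3 ✓
C11: sp3 ✓
C1, C2, C3, C4, C5, C10, C11 → 7 sp3 carbons.

7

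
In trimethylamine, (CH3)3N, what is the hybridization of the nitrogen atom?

sp^3

The nitrogen atom has 3 σ bonds and 1 lone pair: steric number 4 → sp3.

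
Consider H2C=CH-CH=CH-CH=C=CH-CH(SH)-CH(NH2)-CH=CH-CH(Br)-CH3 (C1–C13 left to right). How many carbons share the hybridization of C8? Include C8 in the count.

4

C8 is sp3 (only σ bonds).
C1: sp2
C2: sp2
C3: sp2
C4: sp2
C5: sp2
C6: sp
C7: sp2
C8: sp3 ✓
C9: sp3 ✓
C10: sp2
C11: sp2
C12: sp3 ✓
C13: sp3 ✓
4 carbons are sp3.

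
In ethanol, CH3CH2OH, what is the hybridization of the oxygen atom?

The oxygen atom carries 2 σ bonds and 2 lone pairs, giving a steric number of 4, so it is sp3.

sp³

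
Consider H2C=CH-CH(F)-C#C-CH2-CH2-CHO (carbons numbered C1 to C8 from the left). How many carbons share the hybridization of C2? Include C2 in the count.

C2 is sp2 (one π bond).
C1: sp2 ✓
C2: sp2 ✓
C3: sp3
C4: sp
C5: sp
C6: sp3
C7: sp3
C8: sp2 ✓
3 carbons are sp2.

3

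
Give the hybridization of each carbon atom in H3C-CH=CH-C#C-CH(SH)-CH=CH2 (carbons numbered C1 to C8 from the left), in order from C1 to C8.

C1 is sp3: 4 σ bonds, 4 electron-density regions.
C2 has 3 σ bonds, plus one π bond: steric number 3 → sp2.
C3 (3 σ bonds, plus one π bond) has steric number 3: sp2.
C4 has 2 σ bonds, plus two π bonds: steric number 2 → sp.
C5 — 2 σ bonds, plus two π bonds. Steric number 2, so sp.
C6 is sp3: 4 σ bonds, 4 electron-density regions.
C7 has 3 σ bonds, plus one π bond: steric number 3 → sp2.
C8 is sp2: 3 σ bonds, plus one π bond, 3 electron-density regions.

C1 sp3, C2 sp2, C3 sp2, C4 sp, C5 sp, C6 sp3, C7 sp2, C8 sp2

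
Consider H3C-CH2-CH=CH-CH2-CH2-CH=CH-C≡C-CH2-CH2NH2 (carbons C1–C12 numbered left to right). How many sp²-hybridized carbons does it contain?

C1: sp3
C2: sp3
C3: sp2 ✓
C4: sp2 ✓
C5: sp3
C6: sp3
C7: sp2 ✓
C8: sp2 ✓
C9: sp
C10: sp
C11: sp3
C12: sp3
C3, C4, C7, C8 → 4 sp2 carbons.

4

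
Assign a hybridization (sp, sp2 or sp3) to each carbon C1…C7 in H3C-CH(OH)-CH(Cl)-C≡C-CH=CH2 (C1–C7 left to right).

C1: 4 σ bonds; 4 regions of electron density → sp3.
C2: 4 σ bonds — 4 electron domains, sp3.
C3 — 4 σ bonds. Steric number 4, so sp3.
C4 is sp: 2 σ bonds, plus two π bonds, 2 electron-density regions.
C5 is sp: 2 σ bonds, plus two π bonds, 2 electron-density regions.
C6 has 3 σ bonds, plus one π bond: steric number 3 → sp2.
C7: 3 σ bonds, plus one π bond; 3 regions of electron density → sp2.

C1 sp3, C2 sp3, C3 sp3, C4 sp, C5 sp, C6 sp2, C7 sp2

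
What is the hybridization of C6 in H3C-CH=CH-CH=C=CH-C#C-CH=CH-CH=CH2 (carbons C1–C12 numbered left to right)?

C6 carries 3 σ bonds, plus one π bond, giving a steric number of 3, so it is sp2.

sp^2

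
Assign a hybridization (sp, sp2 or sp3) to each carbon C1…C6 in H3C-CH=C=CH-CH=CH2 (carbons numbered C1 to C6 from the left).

C1 sp3, C2 sp2, C3 sp, C4 sp2, C5 sp2, C6 sp2

C1 — 4 σ bonds. Steric number 4, so sp3.
C2 — 3 σ bonds, plus one π bond. Steric number 3, so sp2.
C3 — 2 σ bonds, plus two π bonds. Steric number 2, so sp.
C4 (3 σ bonds, plus one π bond) has steric number 3: sp2.
C5 carries 3 σ bonds, plus one π bond, giving a steric number of 3, so it is sp2.
C6 has 3 σ bonds, plus one π bond: steric number 3 → sp2.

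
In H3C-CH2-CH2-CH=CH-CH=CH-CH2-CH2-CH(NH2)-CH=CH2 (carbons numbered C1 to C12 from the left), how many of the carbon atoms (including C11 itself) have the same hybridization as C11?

6

C11 is sp2 (one π bond).
C1: sp3
C2: sp3
C3: sp3
C4: sp2 ✓
C5: sp2 ✓
C6: sp2 ✓
C7: sp2 ✓
C8: sp3
C9: sp3
C10: sp3
C11: sp2 ✓
C12: sp2 ✓
6 carbons are sp2.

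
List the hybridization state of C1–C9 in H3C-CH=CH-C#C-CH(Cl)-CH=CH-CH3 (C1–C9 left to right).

C1 sp3, C2 sp2, C3 sp2, C4 sp, C5 sp, C6 sp3, C7 sp2, C8 sp2, C9 sp3

C1: 4 σ bonds; 4 regions of electron density → sp3.
C2: 3 σ bonds, plus one π bond — 3 electron domains, sp2.
C3 is sp2: 3 σ bonds, plus one π bond, 3 electron-density regions.
C4 (2 σ bonds, plus two π bonds) has steric number 2: sp.
C5 — 2 σ bonds, plus two π bonds. Steric number 2, so sp.
C6 carries 4 σ bonds, giving a steric number of 4, so it is sp3.
C7: 3 σ bonds, plus one π bond; 3 regions of electron density → sp2.
C8 is sp2: 3 σ bonds, plus one π bond, 3 electron-density regions.
C9 (4 σ bonds) has steric number 4: sp3.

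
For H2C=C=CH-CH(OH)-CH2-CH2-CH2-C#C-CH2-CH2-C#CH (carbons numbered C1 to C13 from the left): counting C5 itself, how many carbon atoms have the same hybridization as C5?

6

C5 is sp3 (only σ bonds).
C1: sp2
C2: sp
C3: sp2
C4: sp3 ✓
C5: sp3 ✓
C6: sp3 ✓
C7: sp3 ✓
C8: sp
C9: sp
C10: sp3 ✓
C11: sp3 ✓
C12: sp
C13: sp
6 carbons are sp3.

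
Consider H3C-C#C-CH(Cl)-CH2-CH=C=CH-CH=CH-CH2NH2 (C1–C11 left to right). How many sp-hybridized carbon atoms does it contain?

3

C1: sp3
C2: sp ✓
C3: sp ✓
C4: sp3
C5: sp3
C6: sp2
C7: sp ✓
C8: sp2
C9: sp2
C10: sp2
C11: sp3
C2, C3, C7 → 3 sp carbons.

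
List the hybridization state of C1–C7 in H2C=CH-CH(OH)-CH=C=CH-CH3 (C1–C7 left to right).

C1 sp2, C2 sp2, C3 sp3, C4 sp2, C5 sp, C6 sp2, C7 sp3

C1 has 3 σ bonds, plus one π bond: steric number 3 → sp2.
C2 (3 σ bonds, plus one π bond) has steric number 3: sp2.
C3: 4 σ bonds — 4 electron domains, sp3.
C4 — 3 σ bonds, plus one π bond. Steric number 3, so sp2.
C5 carries 2 σ bonds, plus two π bonds, giving a steric number of 2, so it is sp.
C6 has 3 σ bonds, plus one π bond: steric number 3 → sp2.
C7 — 4 σ bonds. Steric number 4, so sp3.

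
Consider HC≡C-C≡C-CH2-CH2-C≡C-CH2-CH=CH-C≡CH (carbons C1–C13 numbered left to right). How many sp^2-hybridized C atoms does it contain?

2

C1: sp
C2: sp
C3: sp
C4: sp
C5: sp3
C6: sp3
C7: sp
C8: sp
C9: sp3
C10: sp2 ✓
C11: sp2 ✓
C12: sp
C13: sp
C10, C11 → 2 sp2 carbons.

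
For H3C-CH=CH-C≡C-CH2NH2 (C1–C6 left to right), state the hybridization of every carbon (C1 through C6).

C1 carries 4 σ bonds, giving a steric number of 4, so it is sp3.
C2 — 3 σ bonds, plus one π bond. Steric number 3, so sp2.
C3 carries 3 σ bonds, plus one π bond, giving a steric number of 3, so it is sp2.
C4 is sp: 2 σ bonds, plus two π bonds, 2 electron-density regions.
C5 — 2 σ bonds, plus two π bonds. Steric number 2, so sp.
C6: 4 σ bonds — 4 electron domains, sp3.

C1 sp3, C2 sp2, C3 sp2, C4 sp, C5 sp, C6 sp3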